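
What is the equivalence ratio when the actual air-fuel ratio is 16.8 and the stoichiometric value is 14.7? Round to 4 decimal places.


phi = AFR_stoich / AFR_actual
phi = 14.7 / 16.8 = 0.8750


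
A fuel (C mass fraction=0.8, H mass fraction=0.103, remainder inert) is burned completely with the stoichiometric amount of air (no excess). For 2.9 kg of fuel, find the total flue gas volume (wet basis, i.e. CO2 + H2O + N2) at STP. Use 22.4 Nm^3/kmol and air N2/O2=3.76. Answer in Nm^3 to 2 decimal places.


Per kg fuel: CO2 = (C/12 kmol)*22.4 = (0.8/12)*22.4 = 1.49333 Nm^3
Per kg fuel: H2O = (H/2 kmol)*22.4 = (0.103/2)*22.4 = 1.15360 Nm^3
O2 needed per kg fuel = C/12 + H/4 = 0.8/12 + 0.103/4 = 0.09241667 kmol
Per kg fuel: N2 = O2*3.76*22.4 = 0.09241667*3.76*22.4 = 7.78370 Nm^3
Total per kg = 1.49333 + 1.15360 + 7.78370 = 10.43063 Nm^3
Total = 10.43063 * 2.9 = 30.25 Nm^3


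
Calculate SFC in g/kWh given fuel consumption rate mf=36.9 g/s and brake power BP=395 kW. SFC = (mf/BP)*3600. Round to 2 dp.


SFC = (mf / BP) * 3600
Rate = 36.9 / 395 = 0.093418 g/(s*kW)
SFC = 0.093418 * 3600 = 336.30 g/kWh


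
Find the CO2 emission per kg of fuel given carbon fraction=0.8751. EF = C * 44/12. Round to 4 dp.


EF = C_frac * (M_CO2 / M_C)
EF = 0.8751 * (44/12)
EF = 0.8751 * 3.666667 = 3.2087 kg_CO2/kg_fuel


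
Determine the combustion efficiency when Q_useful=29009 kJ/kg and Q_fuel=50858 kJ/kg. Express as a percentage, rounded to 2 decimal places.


Efficiency = (Q_useful / Q_fuel) * 100
Efficiency = (29009 / 50858) * 100
Efficiency = 0.5704 * 100 = 57.04%


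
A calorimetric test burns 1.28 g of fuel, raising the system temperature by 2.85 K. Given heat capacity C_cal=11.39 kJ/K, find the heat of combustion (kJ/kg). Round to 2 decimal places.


Hc = C_cal * delta_T / m_fuel
Q_released = 11.39 * 2.85 = 32.4615 kJ
m_fuel = 1.28 g = 1.28/1000 kg = 0.001280 kg
Hc = 32.4615 / 0.001280 = 25360.55 kJ/kg


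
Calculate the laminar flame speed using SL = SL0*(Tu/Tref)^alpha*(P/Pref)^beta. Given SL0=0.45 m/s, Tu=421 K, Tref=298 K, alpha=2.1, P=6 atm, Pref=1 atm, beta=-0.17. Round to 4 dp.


SL = SL0 * (Tu/Tref)^alpha * (P/Pref)^beta
T ratio = 421/298 = 1.41275168
(T ratio)^alpha = 1.41275168^2.1 = 2.066038
(P/Pref)^beta = 6^(-0.17) = 0.737419
SL = 0.45 * 2.066038 * 0.737419 = 0.6856 m/s


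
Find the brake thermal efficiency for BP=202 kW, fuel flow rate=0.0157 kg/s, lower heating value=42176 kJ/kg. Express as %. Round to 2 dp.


eta_BTE = (BP / (mf * LHV)) * 100
Denominator = 0.0157 * 42176 = 662.1632 kW
eta_BTE = (202 / 662.1632) * 100 = 30.51%


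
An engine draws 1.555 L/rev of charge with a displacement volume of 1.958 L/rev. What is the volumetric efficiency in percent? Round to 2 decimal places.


eta_v = (V_actual / V_disp) * 100
Ratio = 1.555 / 1.958 = 0.7942
eta_v = 0.7942 * 100 = 79.42%


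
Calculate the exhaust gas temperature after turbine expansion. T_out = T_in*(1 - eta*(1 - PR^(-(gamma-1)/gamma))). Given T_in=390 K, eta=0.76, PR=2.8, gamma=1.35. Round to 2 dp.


T_out = T_in * (1 - eta * (1 - PR^(-(gamma-1)/gamma)))
Exponent = -(1.35-1)/1.35 = -0.25925926
PR^exp = 2.8^(-0.25925926) = 0.76572026
Factor = 1 - 0.76*(1 - 0.76572026) = 0.82194740
T_out = 390 * 0.82194740 = 320.56 K


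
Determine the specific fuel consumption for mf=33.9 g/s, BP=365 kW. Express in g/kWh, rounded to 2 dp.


SFC = (mf / BP) * 3600
Rate = 33.9 / 365 = 0.092877 g/(s*kW)
SFC = 0.092877 * 3600 = 334.36 g/kWh


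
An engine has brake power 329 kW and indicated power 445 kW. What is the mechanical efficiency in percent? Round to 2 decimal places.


eta_mech = (BP / IP) * 100
Ratio = 329 / 445 = 0.7393
eta_mech = 0.7393 * 100 = 73.93%


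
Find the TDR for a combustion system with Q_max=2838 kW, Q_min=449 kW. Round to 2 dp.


TDR = Q_max / Q_min
TDR = 2838 / 449 = 6.32


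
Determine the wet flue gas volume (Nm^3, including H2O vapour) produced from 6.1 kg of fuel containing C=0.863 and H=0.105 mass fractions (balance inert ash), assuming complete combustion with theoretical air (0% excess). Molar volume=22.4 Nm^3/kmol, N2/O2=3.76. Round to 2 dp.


Per kg fuel: CO2 = (C/12 kmol)*22.4 = (0.863/12)*22.4 = 1.61093 Nm^3
Per kg fuel: H2O = (H/2 kmol)*22.4 = (0.105/2)*22.4 = 1.17600 Nm^3
O2 needed per kg fuel = C/12 + H/4 = 0.863/12 + 0.105/4 = 0.09816667 kmol
Per kg fuel: N2 = O2*3.76*22.4 = 0.09816667*3.76*22.4 = 8.26799 Nm^3
Total per kg = 1.61093 + 1.17600 + 8.26799 = 11.05492 Nm^3
Total = 11.05492 * 6.1 = 67.44 Nm^3


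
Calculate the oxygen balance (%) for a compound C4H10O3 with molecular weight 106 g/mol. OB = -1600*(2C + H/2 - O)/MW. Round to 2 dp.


OB = -1600 * (2C + H/2 - O) / MW
Inner = 2*4 + 10/2 - 3 = 10.00
OB = -1600 * 10.00 / 106 = -150.94%


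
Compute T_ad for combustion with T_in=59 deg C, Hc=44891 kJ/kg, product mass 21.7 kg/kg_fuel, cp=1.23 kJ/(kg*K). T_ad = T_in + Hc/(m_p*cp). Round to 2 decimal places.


T_ad = T_in + Hc / (m_p * cp)
Denominator = 21.7 * 1.23 = 26.6910
Temperature rise = 44891 / 26.6910 = 1681.88 K
T_ad = 59 + 1681.88 = 1740.88 deg C


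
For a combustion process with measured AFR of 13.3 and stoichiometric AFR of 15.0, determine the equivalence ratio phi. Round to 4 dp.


phi = AFR_stoich / AFR_actual
phi = 15.0 / 13.3 = 1.1278


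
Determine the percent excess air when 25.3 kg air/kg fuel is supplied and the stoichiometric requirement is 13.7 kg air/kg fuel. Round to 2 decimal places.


Excess air = actual - stoichiometric = 25.3 - 13.7 = 11.60 kg/kg fuel
Excess air % = (excess / stoich) * 100 = (11.60 / 13.7) * 100 = 84.67%


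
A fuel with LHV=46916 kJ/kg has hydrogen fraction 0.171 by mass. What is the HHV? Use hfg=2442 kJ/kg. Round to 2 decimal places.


HHV = LHV + hfg * 9 * H
Water addition = 2442 * 9 * 0.171 = 3758.238 kJ/kg
HHV = 46916 + 3758.238 = 50674.24 kJ/kg


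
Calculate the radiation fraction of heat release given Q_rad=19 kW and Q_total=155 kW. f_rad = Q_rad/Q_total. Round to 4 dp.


f_rad = Q_rad / Q_total
f_rad = 19 / 155 = 0.1226


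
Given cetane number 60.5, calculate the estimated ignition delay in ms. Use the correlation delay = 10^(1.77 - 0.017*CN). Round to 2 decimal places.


delay = 10^(1.77 - 0.017*CN)
Exponent = 1.77 - 0.017*60.5 = 0.7415
delay = 10^0.7415 = 5.51 ms


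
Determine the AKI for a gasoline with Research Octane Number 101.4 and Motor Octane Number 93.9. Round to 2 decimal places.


AKI = (RON + MON) / 2
AKI = (101.4 + 93.9) / 2
AKI = 195.3 / 2 = 97.65


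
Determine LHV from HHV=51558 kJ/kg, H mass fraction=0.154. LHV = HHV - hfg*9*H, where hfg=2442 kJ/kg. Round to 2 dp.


LHV = HHV - hfg * 9 * H
Water correction = 2442 * 9 * 0.154 = 3384.612 kJ/kg
LHV = 51558 - 3384.612 = 48173.39 kJ/kg


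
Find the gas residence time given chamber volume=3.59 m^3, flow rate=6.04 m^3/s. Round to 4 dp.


tau = V / Q_flow
tau = 3.59 / 6.04 = 0.5944 s


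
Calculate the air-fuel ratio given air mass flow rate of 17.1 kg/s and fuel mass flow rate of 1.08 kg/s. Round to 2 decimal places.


AFR = m_air / m_fuel
AFR = 17.1 / 1.08 = 15.83


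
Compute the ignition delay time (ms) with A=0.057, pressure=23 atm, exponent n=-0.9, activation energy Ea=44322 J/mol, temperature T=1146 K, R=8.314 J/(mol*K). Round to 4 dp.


tau = A * P^n * exp(Ea/(R*T))
P^n = 23^(-0.9) = 0.05949013
Ea/(R*T) = 44322/(8.314*1146) = 4.651839
exp(Ea/(R*T)) = 104.777535
tau = 0.057 * 0.05949013 * 104.777535 = 0.3553 ms


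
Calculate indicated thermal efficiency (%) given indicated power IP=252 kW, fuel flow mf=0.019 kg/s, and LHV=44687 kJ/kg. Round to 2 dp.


eta_ith = (IP / (mf * LHV)) * 100
Denominator = 0.019 * 44687 = 849.0530 kW
eta_ith = (252 / 849.0530) * 100 = 29.68%


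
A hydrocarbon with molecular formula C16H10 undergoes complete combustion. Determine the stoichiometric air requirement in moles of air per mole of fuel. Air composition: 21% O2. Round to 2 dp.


Balanced combustion: C16H10 + 18.5 O2 -> 16 CO2 + 5 H2O
O2 needed = C + H/4 = 16 + 10/4 = 18.50 moles
Air moles = O2 / 0.21 = 18.50 / 0.21 = 88.10 moles air


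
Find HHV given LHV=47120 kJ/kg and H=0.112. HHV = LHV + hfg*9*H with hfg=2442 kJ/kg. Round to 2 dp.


HHV = LHV + hfg * 9 * H
Water addition = 2442 * 9 * 0.112 = 2461.536 kJ/kg
HHV = 47120 + 2461.536 = 49581.54 kJ/kg


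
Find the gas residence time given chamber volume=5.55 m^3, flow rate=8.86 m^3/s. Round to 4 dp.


tau = V / Q_flow
tau = 5.55 / 8.86 = 0.6264 s


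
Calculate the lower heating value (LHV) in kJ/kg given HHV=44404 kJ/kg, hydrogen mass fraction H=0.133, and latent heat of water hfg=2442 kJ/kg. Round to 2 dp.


LHV = HHV - hfg * 9 * H
Water correction = 2442 * 9 * 0.133 = 2923.074 kJ/kg
LHV = 44404 - 2923.074 = 41480.93 kJ/kg


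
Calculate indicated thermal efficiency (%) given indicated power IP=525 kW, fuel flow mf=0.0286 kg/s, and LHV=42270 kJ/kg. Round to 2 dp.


eta_ith = (IP / (mf * LHV)) * 100
Denominator = 0.0286 * 42270 = 1208.9220 kW
eta_ith = (525 / 1208.9220) * 100 = 43.43%


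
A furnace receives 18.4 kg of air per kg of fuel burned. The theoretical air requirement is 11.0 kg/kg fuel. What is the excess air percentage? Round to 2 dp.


Excess air = actual - stoichiometric = 18.4 - 11.0 = 7.40 kg/kg fuel
Excess air % = (excess / stoich) * 100 = (7.40 / 11.0) * 100 = 67.27%


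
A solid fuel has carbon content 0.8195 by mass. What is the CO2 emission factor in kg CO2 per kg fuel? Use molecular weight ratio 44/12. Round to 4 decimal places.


EF = C_frac * (M_CO2 / M_C)
EF = 0.8195 * (44/12)
EF = 0.8195 * 3.666667 = 3.0048 kg_CO2/kg_fuel


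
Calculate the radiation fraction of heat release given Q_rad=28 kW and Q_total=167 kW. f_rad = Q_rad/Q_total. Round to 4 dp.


f_rad = Q_rad / Q_total
f_rad = 28 / 167 = 0.1677


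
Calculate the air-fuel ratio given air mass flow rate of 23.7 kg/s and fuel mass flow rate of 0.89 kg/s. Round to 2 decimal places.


AFR = m_air / m_fuel
AFR = 23.7 / 0.89 = 26.63


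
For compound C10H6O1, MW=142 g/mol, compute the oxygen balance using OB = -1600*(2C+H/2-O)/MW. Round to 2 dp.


OB = -1600 * (2C + H/2 - O) / MW
Inner = 2*10 + 6/2 - 1 = 22.00
OB = -1600 * 22.00 / 142 = -247.89%


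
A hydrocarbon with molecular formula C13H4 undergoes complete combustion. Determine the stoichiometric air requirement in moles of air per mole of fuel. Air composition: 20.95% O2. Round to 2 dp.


Balanced combustion: C13H4 + 14 O2 -> 13 CO2 + 2 H2O
O2 needed = C + H/4 = 13 + 4/4 = 14.00 moles
Air moles = O2 / 0.2095 = 14.00 / 0.2095 = 66.83 moles air


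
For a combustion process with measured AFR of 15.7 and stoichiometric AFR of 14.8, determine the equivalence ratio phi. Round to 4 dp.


phi = AFR_stoich / AFR_actual
phi = 14.8 / 15.7 = 0.9427


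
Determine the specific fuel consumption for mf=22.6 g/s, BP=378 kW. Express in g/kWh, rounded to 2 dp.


SFC = (mf / BP) * 3600
Rate = 22.6 / 378 = 0.059788 g/(s*kW)
SFC = 0.059788 * 3600 = 215.24 g/kWh


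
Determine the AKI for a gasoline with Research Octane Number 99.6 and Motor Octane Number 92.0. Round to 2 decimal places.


AKI = (RON + MON) / 2
AKI = (99.6 + 92.0) / 2
AKI = 191.6 / 2 = 95.80


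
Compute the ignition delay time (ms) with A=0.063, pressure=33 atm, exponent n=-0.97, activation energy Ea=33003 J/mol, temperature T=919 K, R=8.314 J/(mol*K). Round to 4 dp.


tau = A * P^n * exp(Ea/(R*T))
P^n = 33^(-0.97) = 0.03365437
Ea/(R*T) = 33003/(8.314*919) = 4.319444
exp(Ea/(R*T)) = 75.146865
tau = 0.063 * 0.03365437 * 75.146865 = 0.1593 ms


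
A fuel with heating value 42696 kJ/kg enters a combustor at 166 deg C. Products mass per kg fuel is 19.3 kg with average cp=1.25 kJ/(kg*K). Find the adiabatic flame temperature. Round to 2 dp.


T_ad = T_in + Hc / (m_p * cp)
Denominator = 19.3 * 1.25 = 24.1250
Temperature rise = 42696 / 24.1250 = 1769.78 K
T_ad = 166 + 1769.78 = 1935.78 deg C


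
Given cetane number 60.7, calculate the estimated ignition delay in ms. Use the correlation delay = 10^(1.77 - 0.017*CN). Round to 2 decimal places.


delay = 10^(1.77 - 0.017*CN)
Exponent = 1.77 - 0.017*60.7 = 0.7381
delay = 10^0.7381 = 5.47 ms


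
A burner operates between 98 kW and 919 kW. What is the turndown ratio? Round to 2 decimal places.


TDR = Q_max / Q_min
TDR = 919 / 98 = 9.38


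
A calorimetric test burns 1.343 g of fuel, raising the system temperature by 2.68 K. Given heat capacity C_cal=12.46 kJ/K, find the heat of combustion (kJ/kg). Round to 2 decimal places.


Hc = C_cal * delta_T / m_fuel
Q_released = 12.46 * 2.68 = 33.3928 kJ
m_fuel = 1.343 g = 1.343/1000 kg = 0.001343 kg
Hc = 33.3928 / 0.001343 = 24864.33 kJ/kg


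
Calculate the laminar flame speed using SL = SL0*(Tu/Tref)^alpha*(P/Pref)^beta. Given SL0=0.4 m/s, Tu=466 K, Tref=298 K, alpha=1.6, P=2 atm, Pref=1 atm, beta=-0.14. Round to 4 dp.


SL = SL0 * (Tu/Tref)^alpha * (P/Pref)^beta
T ratio = 466/298 = 1.56375839
(T ratio)^alpha = 1.56375839^1.6 = 2.044897
(P/Pref)^beta = 2^(-0.14) = 0.907519
SL = 0.4 * 2.044897 * 0.907519 = 0.7423 m/s


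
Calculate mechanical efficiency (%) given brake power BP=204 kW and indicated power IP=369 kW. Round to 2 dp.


eta_mech = (BP / IP) * 100
Ratio = 204 / 369 = 0.5528
eta_mech = 0.5528 * 100 = 55.28%


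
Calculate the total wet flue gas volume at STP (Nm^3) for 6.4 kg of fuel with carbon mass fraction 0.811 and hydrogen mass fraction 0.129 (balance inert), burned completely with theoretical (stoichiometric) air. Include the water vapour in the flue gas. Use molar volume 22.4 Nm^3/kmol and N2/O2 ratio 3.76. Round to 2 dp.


Per kg fuel: CO2 = (C/12 kmol)*22.4 = (0.811/12)*22.4 = 1.51387 Nm^3
Per kg fuel: H2O = (H/2 kmol)*22.4 = (0.129/2)*22.4 = 1.44480 Nm^3
O2 needed per kg fuel = C/12 + H/4 = 0.811/12 + 0.129/4 = 0.09983333 kmol
Per kg fuel: N2 = O2*3.76*22.4 = 0.09983333*3.76*22.4 = 8.40836 Nm^3
Total per kg = 1.51387 + 1.44480 + 8.40836 = 11.36703 Nm^3
Total = 11.36703 * 6.4 = 72.75 Nm^3


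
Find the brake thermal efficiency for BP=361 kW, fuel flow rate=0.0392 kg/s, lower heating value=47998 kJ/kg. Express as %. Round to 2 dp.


eta_BTE = (BP / (mf * LHV)) * 100
Denominator = 0.0392 * 47998 = 1881.5216 kW
eta_BTE = (361 / 1881.5216) * 100 = 19.19%


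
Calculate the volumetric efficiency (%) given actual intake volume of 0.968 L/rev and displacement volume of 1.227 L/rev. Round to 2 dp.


eta_v = (V_actual / V_disp) * 100
Ratio = 0.968 / 1.227 = 0.7889
eta_v = 0.7889 * 100 = 78.89%


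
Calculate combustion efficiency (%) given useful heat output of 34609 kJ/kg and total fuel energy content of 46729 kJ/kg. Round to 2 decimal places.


Efficiency = (Q_useful / Q_fuel) * 100
Efficiency = (34609 / 46729) * 100
Efficiency = 0.7406 * 100 = 74.06%


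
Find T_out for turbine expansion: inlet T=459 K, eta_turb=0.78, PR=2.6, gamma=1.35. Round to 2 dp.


T_out = T_in * (1 - eta * (1 - PR^(-(gamma-1)/gamma)))
Exponent = -(1.35-1)/1.35 = -0.25925926
PR^exp = 2.6^(-0.25925926) = 0.78057442
Factor = 1 - 0.78*(1 - 0.78057442) = 0.82884805
T_out = 459 * 0.82884805 = 380.44 K


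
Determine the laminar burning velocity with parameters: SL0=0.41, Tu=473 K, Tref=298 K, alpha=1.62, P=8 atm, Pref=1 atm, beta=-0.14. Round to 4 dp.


SL = SL0 * (Tu/Tref)^alpha * (P/Pref)^beta
T ratio = 473/298 = 1.58724832
(T ratio)^alpha = 1.58724832^1.62 = 2.113707
(P/Pref)^beta = 8^(-0.14) = 0.747425
SL = 0.41 * 2.113707 * 0.747425 = 0.6477 m/s


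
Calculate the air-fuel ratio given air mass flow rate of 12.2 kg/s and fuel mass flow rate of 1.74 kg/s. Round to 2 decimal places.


AFR = m_air / m_fuel
AFR = 12.2 / 1.74 = 7.01


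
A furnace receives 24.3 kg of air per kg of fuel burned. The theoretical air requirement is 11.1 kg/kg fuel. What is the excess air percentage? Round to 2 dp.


Excess air = actual - stoichiometric = 24.3 - 11.1 = 13.20 kg/kg fuel
Excess air % = (excess / stoich) * 100 = (13.20 / 11.1) * 100 = 118.92%


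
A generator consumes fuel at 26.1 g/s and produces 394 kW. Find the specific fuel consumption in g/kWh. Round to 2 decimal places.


SFC = (mf / BP) * 3600
Rate = 26.1 / 394 = 0.066244 g/(s*kW)
SFC = 0.066244 * 3600 = 238.48 g/kWh


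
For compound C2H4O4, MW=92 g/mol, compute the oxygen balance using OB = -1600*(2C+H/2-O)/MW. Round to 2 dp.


OB = -1600 * (2C + H/2 - O) / MW
Inner = 2*2 + 4/2 - 4 = 2.00
OB = -1600 * 2.00 / 92 = -34.78%


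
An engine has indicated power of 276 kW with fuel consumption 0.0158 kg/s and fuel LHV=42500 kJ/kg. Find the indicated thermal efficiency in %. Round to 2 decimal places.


eta_ith = (IP / (mf * LHV)) * 100
Denominator = 0.0158 * 42500 = 671.5000 kW
eta_ith = (276 / 671.5000) * 100 = 41.10%


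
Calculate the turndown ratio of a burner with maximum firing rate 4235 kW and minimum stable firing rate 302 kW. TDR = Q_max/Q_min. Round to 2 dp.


TDR = Q_max / Q_min
TDR = 4235 / 302 = 14.02


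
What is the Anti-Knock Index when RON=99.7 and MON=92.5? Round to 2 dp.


AKI = (RON + MON) / 2
AKI = (99.7 + 92.5) / 2
AKI = 192.2 / 2 = 96.10


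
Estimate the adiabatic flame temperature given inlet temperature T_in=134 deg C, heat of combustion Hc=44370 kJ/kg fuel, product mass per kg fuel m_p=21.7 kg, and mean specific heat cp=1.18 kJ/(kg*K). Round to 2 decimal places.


T_ad = T_in + Hc / (m_p * cp)
Denominator = 21.7 * 1.18 = 25.6060
Temperature rise = 44370 / 25.6060 = 1732.80 K
T_ad = 134 + 1732.80 = 1866.80 deg C


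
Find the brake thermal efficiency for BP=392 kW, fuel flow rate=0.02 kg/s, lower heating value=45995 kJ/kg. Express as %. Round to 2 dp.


eta_BTE = (BP / (mf * LHV)) * 100
Denominator = 0.02 * 45995 = 919.9000 kW
eta_BTE = (392 / 919.9000) * 100 = 42.61%


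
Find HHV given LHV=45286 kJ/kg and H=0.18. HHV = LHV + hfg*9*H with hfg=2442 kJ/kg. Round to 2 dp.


HHV = LHV + hfg * 9 * H
Water addition = 2442 * 9 * 0.18 = 3956.040 kJ/kg
HHV = 45286 + 3956.040 = 49242.04 kJ/kg


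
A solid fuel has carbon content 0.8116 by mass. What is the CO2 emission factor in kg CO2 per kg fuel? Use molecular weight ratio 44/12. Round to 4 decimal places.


EF = C_frac * (M_CO2 / M_C)
EF = 0.8116 * (44/12)
EF = 0.8116 * 3.666667 = 2.9759 kg_CO2/kg_fuel


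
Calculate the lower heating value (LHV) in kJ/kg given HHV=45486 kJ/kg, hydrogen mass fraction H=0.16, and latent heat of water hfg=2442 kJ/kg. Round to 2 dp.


LHV = HHV - hfg * 9 * H
Water correction = 2442 * 9 * 0.16 = 3516.480 kJ/kg
LHV = 45486 - 3516.480 = 41969.52 kJ/kg


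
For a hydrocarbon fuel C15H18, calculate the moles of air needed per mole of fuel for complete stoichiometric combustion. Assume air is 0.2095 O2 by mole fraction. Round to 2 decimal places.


Balanced combustion: C15H18 + 19.5 O2 -> 15 CO2 + 9 H2O
O2 needed = C + H/4 = 15 + 18/4 = 19.50 moles
Air moles = O2 / 0.2095 = 19.50 / 0.2095 = 93.08 moles air


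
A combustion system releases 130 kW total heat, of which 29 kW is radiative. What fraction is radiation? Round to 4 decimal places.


f_rad = Q_rad / Q_total
f_rad = 29 / 130 = 0.2231


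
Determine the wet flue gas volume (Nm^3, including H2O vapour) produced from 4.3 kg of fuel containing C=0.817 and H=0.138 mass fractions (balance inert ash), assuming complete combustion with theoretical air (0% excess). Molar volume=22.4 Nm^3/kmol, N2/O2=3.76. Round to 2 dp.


Per kg fuel: CO2 = (C/12 kmol)*22.4 = (0.817/12)*22.4 = 1.52507 Nm^3
Per kg fuel: H2O = (H/2 kmol)*22.4 = (0.138/2)*22.4 = 1.54560 Nm^3
O2 needed per kg fuel = C/12 + H/4 = 0.817/12 + 0.138/4 = 0.10258333 kmol
Per kg fuel: N2 = O2*3.76*22.4 = 0.10258333*3.76*22.4 = 8.63998 Nm^3
Total per kg = 1.52507 + 1.54560 + 8.63998 = 11.71065 Nm^3
Total = 11.71065 * 4.3 = 50.36 Nm^3


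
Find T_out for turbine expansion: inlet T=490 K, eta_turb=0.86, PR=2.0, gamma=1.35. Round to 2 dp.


T_out = T_in * (1 - eta * (1 - PR^(-(gamma-1)/gamma)))
Exponent = -(1.35-1)/1.35 = -0.25925926
PR^exp = 2.0^(-0.25925926) = 0.83551680
Factor = 1 - 0.86*(1 - 0.83551680) = 0.85854445
T_out = 490 * 0.85854445 = 420.69 K


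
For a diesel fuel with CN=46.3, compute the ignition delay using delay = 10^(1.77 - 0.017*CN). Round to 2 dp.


delay = 10^(1.77 - 0.017*CN)
Exponent = 1.77 - 0.017*46.3 = 0.9829
delay = 10^0.9829 = 9.61 ms


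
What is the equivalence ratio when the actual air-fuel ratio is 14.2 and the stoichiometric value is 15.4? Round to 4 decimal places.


phi = AFR_stoich / AFR_actual
phi = 15.4 / 14.2 = 1.0845


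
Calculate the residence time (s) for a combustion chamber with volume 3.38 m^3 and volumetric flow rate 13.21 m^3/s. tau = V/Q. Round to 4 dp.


tau = V / Q_flow
tau = 3.38 / 13.21 = 0.2559 s


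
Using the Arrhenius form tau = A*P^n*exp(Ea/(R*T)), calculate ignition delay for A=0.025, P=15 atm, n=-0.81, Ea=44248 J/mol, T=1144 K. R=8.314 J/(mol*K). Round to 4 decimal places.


tau = A * P^n * exp(Ea/(R*T))
P^n = 15^(-0.81) = 0.11152342
Ea/(R*T) = 44248/(8.314*1144) = 4.652192
exp(Ea/(R*T)) = 104.814454
tau = 0.025 * 0.11152342 * 104.814454 = 0.2922 ms


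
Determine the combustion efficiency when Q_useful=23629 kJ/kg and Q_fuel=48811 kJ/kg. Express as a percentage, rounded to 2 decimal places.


Efficiency = (Q_useful / Q_fuel) * 100
Efficiency = (23629 / 48811) * 100
Efficiency = 0.4841 * 100 = 48.41%


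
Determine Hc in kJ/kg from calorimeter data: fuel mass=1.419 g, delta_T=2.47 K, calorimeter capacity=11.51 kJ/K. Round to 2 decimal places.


Hc = C_cal * delta_T / m_fuel
Q_released = 11.51 * 2.47 = 28.4297 kJ
m_fuel = 1.419 g = 1.419/1000 kg = 0.001419 kg
Hc = 28.4297 / 0.001419 = 20035.02 kJ/kg


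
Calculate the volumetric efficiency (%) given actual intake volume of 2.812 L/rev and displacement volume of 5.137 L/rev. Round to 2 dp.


eta_v = (V_actual / V_disp) * 100
Ratio = 2.812 / 5.137 = 0.5474
eta_v = 0.5474 * 100 = 54.74%


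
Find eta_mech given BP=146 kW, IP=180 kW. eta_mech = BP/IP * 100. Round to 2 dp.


eta_mech = (BP / IP) * 100
Ratio = 146 / 180 = 0.8111
eta_mech = 0.8111 * 100 = 81.11%


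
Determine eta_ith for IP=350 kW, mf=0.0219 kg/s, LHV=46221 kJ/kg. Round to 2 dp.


eta_ith = (IP / (mf * LHV)) * 100
Denominator = 0.0219 * 46221 = 1012.2399 kW
eta_ith = (350 / 1012.2399) * 100 = 34.58%


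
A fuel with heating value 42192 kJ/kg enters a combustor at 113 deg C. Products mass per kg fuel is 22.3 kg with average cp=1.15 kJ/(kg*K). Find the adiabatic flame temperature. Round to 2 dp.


T_ad = T_in + Hc / (m_p * cp)
Denominator = 22.3 * 1.15 = 25.6450
Temperature rise = 42192 / 25.6450 = 1645.23 K
T_ad = 113 + 1645.23 = 1758.23 deg C


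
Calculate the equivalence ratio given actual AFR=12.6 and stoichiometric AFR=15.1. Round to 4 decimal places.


phi = AFR_stoich / AFR_actual
phi = 15.1 / 12.6 = 1.1984


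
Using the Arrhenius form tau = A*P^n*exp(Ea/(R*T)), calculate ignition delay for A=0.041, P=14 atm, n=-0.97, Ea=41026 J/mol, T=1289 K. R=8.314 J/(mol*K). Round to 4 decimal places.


tau = A * P^n * exp(Ea/(R*T))
P^n = 14^(-0.97) = 0.07731358
Ea/(R*T) = 41026/(8.314*1289) = 3.828214
exp(Ea/(R*T)) = 45.980357
tau = 0.041 * 0.07731358 * 45.980357 = 0.1458 ms


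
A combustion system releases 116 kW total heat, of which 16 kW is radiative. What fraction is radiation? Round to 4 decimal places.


f_rad = Q_rad / Q_total
f_rad = 16 / 116 = 0.1379


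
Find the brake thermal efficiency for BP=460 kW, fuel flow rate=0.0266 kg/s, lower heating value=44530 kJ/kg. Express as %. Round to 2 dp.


eta_BTE = (BP / (mf * LHV)) * 100
Denominator = 0.0266 * 44530 = 1184.4980 kW
eta_BTE = (460 / 1184.4980) * 100 = 38.84%


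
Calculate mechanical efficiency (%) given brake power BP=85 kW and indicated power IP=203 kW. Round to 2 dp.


eta_mech = (BP / IP) * 100
Ratio = 85 / 203 = 0.4187
eta_mech = 0.4187 * 100 = 41.87%


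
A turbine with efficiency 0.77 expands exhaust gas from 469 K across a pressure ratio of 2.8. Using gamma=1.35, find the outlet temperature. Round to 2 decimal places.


T_out = T_in * (1 - eta * (1 - PR^(-(gamma-1)/gamma)))
Exponent = -(1.35-1)/1.35 = -0.25925926
PR^exp = 2.8^(-0.25925926) = 0.76572026
Factor = 1 - 0.77*(1 - 0.76572026) = 0.81960460
T_out = 469 * 0.81960460 = 384.39 K


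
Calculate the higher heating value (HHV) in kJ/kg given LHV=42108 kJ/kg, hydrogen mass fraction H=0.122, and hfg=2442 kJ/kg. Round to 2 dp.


HHV = LHV + hfg * 9 * H
Water addition = 2442 * 9 * 0.122 = 2681.316 kJ/kg
HHV = 42108 + 2681.316 = 44789.32 kJ/kg


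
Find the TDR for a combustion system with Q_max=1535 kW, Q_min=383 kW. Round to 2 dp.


TDR = Q_max / Q_min
TDR = 1535 / 383 = 4.01


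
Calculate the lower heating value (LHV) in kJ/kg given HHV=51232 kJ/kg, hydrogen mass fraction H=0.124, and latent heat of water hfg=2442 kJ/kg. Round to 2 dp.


LHV = HHV - hfg * 9 * H
Water correction = 2442 * 9 * 0.124 = 2725.272 kJ/kg
LHV = 51232 - 2725.272 = 48506.73 kJ/kg


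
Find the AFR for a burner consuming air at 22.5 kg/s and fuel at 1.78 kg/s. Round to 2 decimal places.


AFR = m_air / m_fuel
AFR = 22.5 / 1.78 = 12.64


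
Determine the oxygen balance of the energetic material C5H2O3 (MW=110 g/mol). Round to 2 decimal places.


OB = -1600 * (2C + H/2 - O) / MW
Inner = 2*5 + 2/2 - 3 = 8.00
OB = -1600 * 8.00 / 110 = -116.36%


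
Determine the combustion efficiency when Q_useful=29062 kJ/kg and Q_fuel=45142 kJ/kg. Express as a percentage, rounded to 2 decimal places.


Efficiency = (Q_useful / Q_fuel) * 100
Efficiency = (29062 / 45142) * 100
Efficiency = 0.6438 * 100 = 64.38%


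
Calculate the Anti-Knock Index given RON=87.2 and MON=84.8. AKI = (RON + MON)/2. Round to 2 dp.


AKI = (RON + MON) / 2
AKI = (87.2 + 84.8) / 2
AKI = 172.0 / 2 = 86.00


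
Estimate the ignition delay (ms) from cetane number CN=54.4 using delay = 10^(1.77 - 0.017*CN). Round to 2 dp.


delay = 10^(1.77 - 0.017*CN)
Exponent = 1.77 - 0.017*54.4 = 0.8452
delay = 10^0.8452 = 7.00 ms


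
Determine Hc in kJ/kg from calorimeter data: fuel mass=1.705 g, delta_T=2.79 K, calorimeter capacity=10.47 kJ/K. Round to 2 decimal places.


Hc = C_cal * delta_T / m_fuel
Q_released = 10.47 * 2.79 = 29.2113 kJ
m_fuel = 1.705 g = 1.705/1000 kg = 0.001705 kg
Hc = 29.2113 / 0.001705 = 17132.73 kJ/kg


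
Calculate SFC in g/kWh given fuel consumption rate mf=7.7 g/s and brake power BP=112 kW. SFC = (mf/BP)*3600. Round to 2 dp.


SFC = (mf / BP) * 3600
Rate = 7.7 / 112 = 0.068750 g/(s*kW)
SFC = 0.068750 * 3600 = 247.50 g/kWh


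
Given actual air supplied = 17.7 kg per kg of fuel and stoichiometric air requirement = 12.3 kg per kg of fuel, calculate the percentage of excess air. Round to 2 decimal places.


Excess air = actual - stoichiometric = 17.7 - 12.3 = 5.40 kg/kg fuel
Excess air % = (excess / stoich) * 100 = (5.40 / 12.3) * 100 = 43.90%


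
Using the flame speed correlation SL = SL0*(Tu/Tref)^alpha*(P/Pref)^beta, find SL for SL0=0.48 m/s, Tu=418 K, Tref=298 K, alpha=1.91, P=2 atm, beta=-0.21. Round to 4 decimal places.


SL = SL0 * (Tu/Tref)^alpha * (P/Pref)^beta
T ratio = 418/298 = 1.40268456
(T ratio)^alpha = 1.40268456^1.91 = 1.908506
(P/Pref)^beta = 2^(-0.21) = 0.864537
SL = 0.48 * 1.908506 * 0.864537 = 0.7920 m/s


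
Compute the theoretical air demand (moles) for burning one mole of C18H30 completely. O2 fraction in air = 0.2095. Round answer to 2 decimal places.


Balanced combustion: C18H30 + 25.5 O2 -> 18 CO2 + 15 H2O
O2 needed = C + H/4 = 18 + 30/4 = 25.50 moles
Air moles = O2 / 0.2095 = 25.50 / 0.2095 = 121.72 moles air


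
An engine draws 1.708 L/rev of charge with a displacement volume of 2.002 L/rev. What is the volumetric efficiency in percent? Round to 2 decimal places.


eta_v = (V_actual / V_disp) * 100
Ratio = 1.708 / 2.002 = 0.8531
eta_v = 0.8531 * 100 = 85.31%


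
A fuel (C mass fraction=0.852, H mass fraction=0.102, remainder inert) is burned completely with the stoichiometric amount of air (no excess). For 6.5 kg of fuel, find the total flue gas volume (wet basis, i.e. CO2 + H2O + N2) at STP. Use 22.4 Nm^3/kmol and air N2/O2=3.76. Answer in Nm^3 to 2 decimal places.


Per kg fuel: CO2 = (C/12 kmol)*22.4 = (0.852/12)*22.4 = 1.59040 Nm^3
Per kg fuel: H2O = (H/2 kmol)*22.4 = (0.102/2)*22.4 = 1.14240 Nm^3
O2 needed per kg fuel = C/12 + H/4 = 0.852/12 + 0.102/4 = 0.09650000 kmol
Per kg fuel: N2 = O2*3.76*22.4 = 0.09650000*3.76*22.4 = 8.12762 Nm^3
Total per kg = 1.59040 + 1.14240 + 8.12762 = 10.86042 Nm^3
Total = 10.86042 * 6.5 = 70.59 Nm^3


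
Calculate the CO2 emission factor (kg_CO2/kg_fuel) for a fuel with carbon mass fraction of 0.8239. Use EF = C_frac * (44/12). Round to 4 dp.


EF = C_frac * (M_CO2 / M_C)
EF = 0.8239 * (44/12)
EF = 0.8239 * 3.666667 = 3.0210 kg_CO2/kg_fuel


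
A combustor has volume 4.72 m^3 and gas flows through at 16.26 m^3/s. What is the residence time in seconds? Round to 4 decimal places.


tau = V / Q_flow
tau = 4.72 / 16.26 = 0.2903 s


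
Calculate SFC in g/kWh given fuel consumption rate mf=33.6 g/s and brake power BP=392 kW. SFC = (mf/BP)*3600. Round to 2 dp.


SFC = (mf / BP) * 3600
Rate = 33.6 / 392 = 0.085714 g/(s*kW)
SFC = 0.085714 * 3600 = 308.57 g/kWh


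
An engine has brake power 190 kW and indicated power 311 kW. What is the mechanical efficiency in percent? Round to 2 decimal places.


eta_mech = (BP / IP) * 100
Ratio = 190 / 311 = 0.6109
eta_mech = 0.6109 * 100 = 61.09%


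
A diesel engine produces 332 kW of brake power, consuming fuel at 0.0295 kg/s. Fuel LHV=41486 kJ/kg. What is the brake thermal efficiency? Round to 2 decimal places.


eta_BTE = (BP / (mf * LHV)) * 100
Denominator = 0.0295 * 41486 = 1223.8370 kW
eta_BTE = (332 / 1223.8370) * 100 = 27.13%


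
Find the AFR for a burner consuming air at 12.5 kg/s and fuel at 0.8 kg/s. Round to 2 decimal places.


AFR = m_air / m_fuel
AFR = 12.5 / 0.8 = 15.63


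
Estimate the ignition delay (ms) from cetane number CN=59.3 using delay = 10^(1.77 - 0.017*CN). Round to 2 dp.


delay = 10^(1.77 - 0.017*CN)
Exponent = 1.77 - 0.017*59.3 = 0.7619
delay = 10^0.7619 = 5.78 ms


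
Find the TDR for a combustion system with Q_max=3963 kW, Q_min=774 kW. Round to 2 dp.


TDR = Q_max / Q_min
TDR = 3963 / 774 = 5.12


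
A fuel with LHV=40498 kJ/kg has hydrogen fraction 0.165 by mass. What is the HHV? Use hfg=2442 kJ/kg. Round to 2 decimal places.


HHV = LHV + hfg * 9 * H
Water addition = 2442 * 9 * 0.165 = 3626.370 kJ/kg
HHV = 40498 + 3626.370 = 44124.37 kJ/kg


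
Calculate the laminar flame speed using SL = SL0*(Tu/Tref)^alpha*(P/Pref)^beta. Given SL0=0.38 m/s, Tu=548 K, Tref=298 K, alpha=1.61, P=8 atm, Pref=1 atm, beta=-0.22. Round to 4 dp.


SL = SL0 * (Tu/Tref)^alpha * (P/Pref)^beta
T ratio = 548/298 = 1.83892617
(T ratio)^alpha = 1.83892617^1.61 = 2.666543
(P/Pref)^beta = 8^(-0.22) = 0.632878
SL = 0.38 * 2.666543 * 0.632878 = 0.6413 m/s


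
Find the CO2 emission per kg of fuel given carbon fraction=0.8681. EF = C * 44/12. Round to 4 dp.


EF = C_frac * (M_CO2 / M_C)
EF = 0.8681 * (44/12)
EF = 0.8681 * 3.666667 = 3.1830 kg_CO2/kg_fuel


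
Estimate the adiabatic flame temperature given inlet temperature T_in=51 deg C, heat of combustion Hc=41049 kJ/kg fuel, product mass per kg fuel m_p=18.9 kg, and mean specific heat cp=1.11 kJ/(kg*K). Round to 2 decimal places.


T_ad = T_in + Hc / (m_p * cp)
Denominator = 18.9 * 1.11 = 20.9790
Temperature rise = 41049 / 20.9790 = 1956.67 K
T_ad = 51 + 1956.67 = 2007.67 deg C


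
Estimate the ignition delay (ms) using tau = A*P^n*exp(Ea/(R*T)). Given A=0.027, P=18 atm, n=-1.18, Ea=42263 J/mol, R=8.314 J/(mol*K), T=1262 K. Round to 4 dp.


tau = A * P^n * exp(Ea/(R*T))
P^n = 18^(-1.18) = 0.03302010
Ea/(R*T) = 42263/(8.314*1262) = 4.028014
exp(Ea/(R*T)) = 56.149275
tau = 0.027 * 0.03302010 * 56.149275 = 0.0501 ms


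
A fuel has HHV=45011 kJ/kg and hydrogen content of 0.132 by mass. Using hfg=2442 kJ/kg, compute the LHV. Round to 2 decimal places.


LHV = HHV - hfg * 9 * H
Water correction = 2442 * 9 * 0.132 = 2901.096 kJ/kg
LHV = 45011 - 2901.096 = 42109.90 kJ/kg


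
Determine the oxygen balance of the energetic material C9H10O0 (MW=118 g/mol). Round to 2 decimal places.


OB = -1600 * (2C + H/2 - O) / MW
Inner = 2*9 + 10/2 - 0 = 23.00
OB = -1600 * 23.00 / 118 = -311.86%


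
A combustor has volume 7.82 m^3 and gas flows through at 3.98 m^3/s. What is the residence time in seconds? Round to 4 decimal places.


tau = V / Q_flow
tau = 7.82 / 3.98 = 1.9648 s


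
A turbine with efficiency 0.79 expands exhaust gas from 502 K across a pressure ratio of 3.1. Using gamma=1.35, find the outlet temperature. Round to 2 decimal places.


T_out = T_in * (1 - eta * (1 - PR^(-(gamma-1)/gamma)))
Exponent = -(1.35-1)/1.35 = -0.25925926
PR^exp = 3.1^(-0.25925926) = 0.74577862
Factor = 1 - 0.79*(1 - 0.74577862) = 0.79916511
T_out = 502 * 0.79916511 = 401.18 K


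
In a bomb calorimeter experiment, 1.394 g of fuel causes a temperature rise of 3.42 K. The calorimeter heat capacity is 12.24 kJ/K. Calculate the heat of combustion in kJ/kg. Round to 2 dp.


Hc = C_cal * delta_T / m_fuel
Q_released = 12.24 * 3.42 = 41.8608 kJ
m_fuel = 1.394 g = 1.394/1000 kg = 0.001394 kg
Hc = 41.8608 / 0.001394 = 30029.27 kJ/kg


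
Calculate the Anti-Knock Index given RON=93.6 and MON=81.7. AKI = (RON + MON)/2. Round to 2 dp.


AKI = (RON + MON) / 2
AKI = (93.6 + 81.7) / 2
AKI = 175.3 / 2 = 87.65


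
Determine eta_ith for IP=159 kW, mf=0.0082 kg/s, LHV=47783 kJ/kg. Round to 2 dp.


eta_ith = (IP / (mf * LHV)) * 100
Denominator = 0.0082 * 47783 = 391.8206 kW
eta_ith = (159 / 391.8206) * 100 = 40.58%


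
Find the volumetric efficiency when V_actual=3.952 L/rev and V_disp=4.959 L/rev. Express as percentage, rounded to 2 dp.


eta_v = (V_actual / V_disp) * 100
Ratio = 3.952 / 4.959 = 0.7969
eta_v = 0.7969 * 100 = 79.69%


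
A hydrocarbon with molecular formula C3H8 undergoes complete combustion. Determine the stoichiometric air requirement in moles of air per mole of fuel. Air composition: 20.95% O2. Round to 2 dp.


Balanced combustion: C3H8 + 5 O2 -> 3 CO2 + 4 H2O
O2 needed = C + H/4 = 3 + 8/4 = 5.00 moles
Air moles = O2 / 0.2095 = 5.00 / 0.2095 = 23.87 moles air


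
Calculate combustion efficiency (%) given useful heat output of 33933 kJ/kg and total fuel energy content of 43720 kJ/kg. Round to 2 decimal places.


Efficiency = (Q_useful / Q_fuel) * 100
Efficiency = (33933 / 43720) * 100
Efficiency = 0.7761 * 100 = 77.61%


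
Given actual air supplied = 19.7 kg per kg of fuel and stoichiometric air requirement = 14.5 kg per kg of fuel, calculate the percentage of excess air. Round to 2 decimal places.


Excess air = actual - stoichiometric = 19.7 - 14.5 = 5.20 kg/kg fuel
Excess air % = (excess / stoich) * 100 = (5.20 / 14.5) * 100 = 35.86%


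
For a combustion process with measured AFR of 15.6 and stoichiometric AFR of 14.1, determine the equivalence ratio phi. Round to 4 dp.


phi = AFR_stoich / AFR_actual
phi = 14.1 / 15.6 = 0.9038


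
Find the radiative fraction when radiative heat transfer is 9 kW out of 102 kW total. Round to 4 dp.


f_rad = Q_rad / Q_total
f_rad = 9 / 102 = 0.0882


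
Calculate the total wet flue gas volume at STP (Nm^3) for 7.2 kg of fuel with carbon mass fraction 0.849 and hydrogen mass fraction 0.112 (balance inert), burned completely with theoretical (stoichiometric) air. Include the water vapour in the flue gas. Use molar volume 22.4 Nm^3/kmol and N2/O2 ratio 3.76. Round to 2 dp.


Per kg fuel: CO2 = (C/12 kmol)*22.4 = (0.849/12)*22.4 = 1.58480 Nm^3
Per kg fuel: H2O = (H/2 kmol)*22.4 = (0.112/2)*22.4 = 1.25440 Nm^3
O2 needed per kg fuel = C/12 + H/4 = 0.849/12 + 0.112/4 = 0.09875000 kmol
Per kg fuel: N2 = O2*3.76*22.4 = 0.09875000*3.76*22.4 = 8.31712 Nm^3
Total per kg = 1.58480 + 1.25440 + 8.31712 = 11.15632 Nm^3
Total = 11.15632 * 7.2 = 80.33 Nm^3


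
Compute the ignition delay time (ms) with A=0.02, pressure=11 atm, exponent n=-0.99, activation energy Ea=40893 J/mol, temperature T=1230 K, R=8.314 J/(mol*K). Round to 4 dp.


tau = A * P^n * exp(Ea/(R*T))
P^n = 11^(-0.99) = 0.09311534
Ea/(R*T) = 40893/(8.314*1230) = 3.998838
exp(Ea/(R*T)) = 54.534759
tau = 0.02 * 0.09311534 * 54.534759 = 0.1016 ms


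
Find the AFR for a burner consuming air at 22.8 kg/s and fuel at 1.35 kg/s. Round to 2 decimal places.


AFR = m_air / m_fuel
AFR = 22.8 / 1.35 = 16.89


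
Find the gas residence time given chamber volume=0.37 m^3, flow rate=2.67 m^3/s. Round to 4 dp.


tau = V / Q_flow
tau = 0.37 / 2.67 = 0.1386 s


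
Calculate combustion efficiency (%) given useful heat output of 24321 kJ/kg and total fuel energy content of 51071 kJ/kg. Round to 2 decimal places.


Efficiency = (Q_useful / Q_fuel) * 100
Efficiency = (24321 / 51071) * 100
Efficiency = 0.4762 * 100 = 47.62%


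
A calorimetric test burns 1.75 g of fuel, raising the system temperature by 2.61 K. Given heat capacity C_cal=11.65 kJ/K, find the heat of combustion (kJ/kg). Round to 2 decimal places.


Hc = C_cal * delta_T / m_fuel
Q_released = 11.65 * 2.61 = 30.4065 kJ
m_fuel = 1.75 g = 1.75/1000 kg = 0.001750 kg
Hc = 30.4065 / 0.001750 = 17375.14 kJ/kg


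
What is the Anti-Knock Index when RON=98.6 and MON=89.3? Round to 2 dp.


AKI = (RON + MON) / 2
AKI = (98.6 + 89.3) / 2
AKI = 187.9 / 2 = 93.95


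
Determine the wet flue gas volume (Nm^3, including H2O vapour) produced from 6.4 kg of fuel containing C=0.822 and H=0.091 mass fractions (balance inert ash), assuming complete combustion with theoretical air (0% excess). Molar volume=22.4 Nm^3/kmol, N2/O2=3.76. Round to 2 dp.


Per kg fuel: CO2 = (C/12 kmol)*22.4 = (0.822/12)*22.4 = 1.53440 Nm^3
Per kg fuel: H2O = (H/2 kmol)*22.4 = (0.091/2)*22.4 = 1.01920 Nm^3
O2 needed per kg fuel = C/12 + H/4 = 0.822/12 + 0.091/4 = 0.09125000 kmol
Per kg fuel: N2 = O2*3.76*22.4 = 0.09125000*3.76*22.4 = 7.68544 Nm^3
Total per kg = 1.53440 + 1.01920 + 7.68544 = 10.23904 Nm^3
Total = 10.23904 * 6.4 = 65.53 Nm^3


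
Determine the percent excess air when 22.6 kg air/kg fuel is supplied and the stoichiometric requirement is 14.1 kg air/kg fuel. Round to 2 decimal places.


Excess air = actual - stoichiometric = 22.6 - 14.1 = 8.50 kg/kg fuel
Excess air % = (excess / stoich) * 100 = (8.50 / 14.1) * 100 = 60.28%


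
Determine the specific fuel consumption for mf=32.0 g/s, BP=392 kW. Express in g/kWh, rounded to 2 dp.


SFC = (mf / BP) * 3600
Rate = 32.0 / 392 = 0.081633 g/(s*kW)
SFC = 0.081633 * 3600 = 293.88 g/kWh


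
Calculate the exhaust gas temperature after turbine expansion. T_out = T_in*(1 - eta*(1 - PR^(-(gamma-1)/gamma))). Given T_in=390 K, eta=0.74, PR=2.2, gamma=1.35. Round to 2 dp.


T_out = T_in * (1 - eta * (1 - PR^(-(gamma-1)/gamma)))
Exponent = -(1.35-1)/1.35 = -0.25925926
PR^exp = 2.2^(-0.25925926) = 0.81512413
Factor = 1 - 0.74*(1 - 0.81512413) = 0.86319186
T_out = 390 * 0.86319186 = 336.64 K


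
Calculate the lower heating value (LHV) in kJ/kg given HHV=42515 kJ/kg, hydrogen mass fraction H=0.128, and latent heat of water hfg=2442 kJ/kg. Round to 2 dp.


LHV = HHV - hfg * 9 * H
Water correction = 2442 * 9 * 0.128 = 2813.184 kJ/kg
LHV = 42515 - 2813.184 = 39701.82 kJ/kg


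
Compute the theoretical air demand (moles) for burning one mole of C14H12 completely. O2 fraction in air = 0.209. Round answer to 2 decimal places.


Balanced combustion: C14H12 + 17 O2 -> 14 CO2 + 6 H2O
O2 needed = C + H/4 = 14 + 12/4 = 17.00 moles
Air moles = O2 / 0.209 = 17.00 / 0.209 = 81.34 moles air


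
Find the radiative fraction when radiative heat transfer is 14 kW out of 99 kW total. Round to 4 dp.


f_rad = Q_rad / Q_total
f_rad = 14 / 99 = 0.1414


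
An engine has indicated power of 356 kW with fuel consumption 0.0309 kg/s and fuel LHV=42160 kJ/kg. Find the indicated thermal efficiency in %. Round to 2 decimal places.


eta_ith = (IP / (mf * LHV)) * 100
Denominator = 0.0309 * 42160 = 1302.7440 kW
eta_ith = (356 / 1302.7440) * 100 = 27.33%
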